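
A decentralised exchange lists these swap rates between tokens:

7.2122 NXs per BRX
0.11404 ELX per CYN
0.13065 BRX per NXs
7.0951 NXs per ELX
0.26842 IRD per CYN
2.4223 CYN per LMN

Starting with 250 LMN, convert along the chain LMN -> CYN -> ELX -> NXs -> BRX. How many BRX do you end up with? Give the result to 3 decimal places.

250 LMN × 2.4223 = 605.575 CYN
605.575 CYN × 0.11404 = 69.059773 ELX
69.059773 ELX × 7.0951 = 489.9859954123 NXs
489.9859954123 NXs × 0.13065 = 64.016670300616995 BRX

64.017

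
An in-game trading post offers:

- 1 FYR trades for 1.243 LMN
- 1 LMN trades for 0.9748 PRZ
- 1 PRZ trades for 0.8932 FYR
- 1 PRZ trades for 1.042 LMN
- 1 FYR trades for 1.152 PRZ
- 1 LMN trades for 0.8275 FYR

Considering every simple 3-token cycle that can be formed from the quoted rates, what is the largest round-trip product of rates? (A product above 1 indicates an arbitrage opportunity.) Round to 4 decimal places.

1.0823

LMN→PRZ→FYR→LMN: 0.9748 × 0.8932 × 1.243 = 1.08227
LMN→FYR→PRZ→LMN: 0.8275 × 1.152 × 1.042 = 0.99332
Maximum is LMN→PRZ→FYR→LMN at 1.0823; arbitrage exists.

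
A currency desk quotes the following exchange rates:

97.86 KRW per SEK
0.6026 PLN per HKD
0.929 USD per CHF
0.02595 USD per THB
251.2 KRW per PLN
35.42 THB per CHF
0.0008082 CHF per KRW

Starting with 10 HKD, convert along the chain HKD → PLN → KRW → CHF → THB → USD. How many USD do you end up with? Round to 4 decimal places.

1.1245

10 HKD × 0.6026 = 6.026 PLN
6.026 PLN × 251.2 = 1513.7312 KRW
1513.7312 KRW × 0.0008082 = 1.22339755584 CHF
1.22339755584 CHF × 35.42 = 43.3327414278528 THB
43.3327414278528 THB × 0.02595 = 1.12448464005278016 USD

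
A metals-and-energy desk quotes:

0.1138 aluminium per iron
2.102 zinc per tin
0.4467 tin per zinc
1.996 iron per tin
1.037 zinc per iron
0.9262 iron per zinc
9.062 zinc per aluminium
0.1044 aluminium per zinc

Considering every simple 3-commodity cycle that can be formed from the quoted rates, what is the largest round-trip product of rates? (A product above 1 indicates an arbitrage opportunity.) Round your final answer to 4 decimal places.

iron→aluminium→zinc→iron: 0.1138 × 9.062 × 0.9262 = 0.95515
iron→zinc→tin→iron: 1.037 × 0.4467 × 1.996 = 0.92460
Maximum is iron→aluminium→zinc→iron at 0.9551; no arbitrage — every cycle loses value.

0.9551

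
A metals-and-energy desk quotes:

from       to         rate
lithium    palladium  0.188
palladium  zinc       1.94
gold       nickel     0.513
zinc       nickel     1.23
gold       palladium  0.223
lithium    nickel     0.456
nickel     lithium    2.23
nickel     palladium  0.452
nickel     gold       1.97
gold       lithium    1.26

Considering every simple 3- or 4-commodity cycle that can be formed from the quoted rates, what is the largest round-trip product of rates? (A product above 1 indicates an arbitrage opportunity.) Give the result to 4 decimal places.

nickel→gold→lithium→nickel: 1.97 × 1.26 × 0.456 = 1.13188
nickel→palladium→zinc→nickel: 0.452 × 1.94 × 1.23 = 1.07856
nickel→gold→palladium→zinc→nickel: 1.97 × 0.223 × 1.94 × 1.23 = 1.04828
nickel→lithium→palladium→zinc→nickel: 2.23 × 0.188 × 1.94 × 1.23 = 1.00039
Maximum is nickel→gold→lithium→nickel at 1.1319; arbitrage exists.

1.1319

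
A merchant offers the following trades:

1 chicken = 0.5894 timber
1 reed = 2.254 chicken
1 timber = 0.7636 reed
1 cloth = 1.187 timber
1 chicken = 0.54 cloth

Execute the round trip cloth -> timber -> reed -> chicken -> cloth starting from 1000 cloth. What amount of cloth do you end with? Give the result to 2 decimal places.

1000 cloth × 1.187 = 1187 timber
1187 timber × 0.7636 = 906.3932 reed
906.3932 reed × 2.254 = 2043.0102728 chicken
2043.0102728 chicken × 0.54 = 1103.225547312 cloth

1103.23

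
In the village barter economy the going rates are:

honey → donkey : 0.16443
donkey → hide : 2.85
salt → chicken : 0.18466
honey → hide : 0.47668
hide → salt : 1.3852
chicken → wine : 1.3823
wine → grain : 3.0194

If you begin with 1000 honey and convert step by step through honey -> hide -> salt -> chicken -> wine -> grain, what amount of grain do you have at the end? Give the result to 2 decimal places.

1000 honey × 0.47668 = 476.68 hide
476.68 hide × 1.3852 = 660.297136 salt
660.297136 salt × 0.18466 = 121.93046913376 chicken
121.93046913376 chicken × 1.3823 = 168.544487483596448 wine
168.544487483596448 wine × 3.0194 = 508.9032255079711150912 grain

508.90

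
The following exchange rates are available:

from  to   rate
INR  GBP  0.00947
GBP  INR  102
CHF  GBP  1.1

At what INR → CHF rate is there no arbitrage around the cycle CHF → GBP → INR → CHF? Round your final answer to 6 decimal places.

0.008913

Known legs of the cycle: 1.1 × 102 = 112.2
For no arbitrage the full-cycle product must be 1, so the missing rate is 1 / 112.2 ≈ 0.00891266.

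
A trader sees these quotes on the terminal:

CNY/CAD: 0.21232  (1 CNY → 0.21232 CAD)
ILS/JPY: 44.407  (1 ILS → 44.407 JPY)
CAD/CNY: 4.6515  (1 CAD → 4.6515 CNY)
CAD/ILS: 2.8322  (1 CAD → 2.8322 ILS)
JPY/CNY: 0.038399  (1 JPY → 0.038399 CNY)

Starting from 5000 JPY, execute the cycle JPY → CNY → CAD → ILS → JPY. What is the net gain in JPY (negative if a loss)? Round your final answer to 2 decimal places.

5000 JPY × 0.038399 = 191.995 CNY
191.995 CNY × 0.21232 = 40.7643784 CAD
40.7643784 CAD × 2.8322 = 115.45287250448 ILS
115.45287250448 ILS × 44.407 = 5126.91570930644336 JPY
Net change: 5126.91570930644336 − 5000 = 126.91570930644336 JPY

126.92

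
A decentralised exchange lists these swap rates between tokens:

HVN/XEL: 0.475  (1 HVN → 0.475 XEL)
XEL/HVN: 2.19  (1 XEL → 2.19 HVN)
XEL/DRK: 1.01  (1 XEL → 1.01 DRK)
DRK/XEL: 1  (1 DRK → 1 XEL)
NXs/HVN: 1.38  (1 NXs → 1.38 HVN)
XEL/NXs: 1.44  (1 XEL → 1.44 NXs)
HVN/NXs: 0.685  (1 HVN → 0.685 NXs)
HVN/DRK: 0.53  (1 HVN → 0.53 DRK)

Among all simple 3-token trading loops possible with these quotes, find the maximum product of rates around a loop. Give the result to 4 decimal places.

DRK→XEL→HVN→DRK: 1 × 2.19 × 0.53 = 1.16070
NXs→HVN→XEL→NXs: 1.38 × 0.475 × 1.44 = 0.94392
Maximum is DRK→XEL→HVN→DRK at 1.1607; arbitrage exists.

1.1607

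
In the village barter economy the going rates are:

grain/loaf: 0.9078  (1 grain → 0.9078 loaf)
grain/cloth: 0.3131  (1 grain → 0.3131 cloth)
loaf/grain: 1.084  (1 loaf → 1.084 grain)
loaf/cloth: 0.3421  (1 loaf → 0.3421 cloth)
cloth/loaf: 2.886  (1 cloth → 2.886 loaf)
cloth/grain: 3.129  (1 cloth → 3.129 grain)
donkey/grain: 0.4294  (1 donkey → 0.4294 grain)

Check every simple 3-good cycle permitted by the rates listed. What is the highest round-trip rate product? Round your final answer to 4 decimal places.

loaf→grain→cloth→loaf: 1.084 × 0.3131 × 2.886 = 0.97951
loaf→cloth→grain→loaf: 0.3421 × 3.129 × 0.9078 = 0.97174
Maximum is loaf→grain→cloth→loaf at 0.9795; no arbitrage — every cycle loses value.

0.9795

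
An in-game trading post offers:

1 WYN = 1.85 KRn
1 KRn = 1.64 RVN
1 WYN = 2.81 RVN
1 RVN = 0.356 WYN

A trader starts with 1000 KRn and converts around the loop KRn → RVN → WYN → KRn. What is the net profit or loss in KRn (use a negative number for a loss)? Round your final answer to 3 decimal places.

80.104

1000 KRn × 1.64 = 1640 RVN
1640 RVN × 0.356 = 583.84 WYN
583.84 WYN × 1.85 = 1080.104 KRn
Net change: 1080.104 − 1000 = 80.104 KRn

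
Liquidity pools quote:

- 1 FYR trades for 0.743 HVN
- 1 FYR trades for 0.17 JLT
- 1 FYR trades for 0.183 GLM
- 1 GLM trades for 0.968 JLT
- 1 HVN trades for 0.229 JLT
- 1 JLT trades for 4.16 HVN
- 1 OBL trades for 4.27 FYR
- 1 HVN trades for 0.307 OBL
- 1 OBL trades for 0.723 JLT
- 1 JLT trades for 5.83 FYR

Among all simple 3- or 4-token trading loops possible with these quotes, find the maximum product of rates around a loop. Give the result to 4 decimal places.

1.0327

JLT→FYR→GLM→JLT: 5.83 × 0.183 × 0.968 = 1.03275
HVN→JLT→FYR→HVN: 0.229 × 5.83 × 0.743 = 0.99196
HVN→OBL→FYR→HVN: 0.307 × 4.27 × 0.743 = 0.97399
HVN→OBL→JLT→FYR→HVN: 0.307 × 0.723 × 5.83 × 0.743 = 0.96147
HVN→OBL→FYR→JLT→HVN: 0.307 × 4.27 × 0.17 × 4.16 = 0.92706
HVN→OBL→JLT→HVN: 0.307 × 0.723 × 4.16 = 0.92336
Maximum is JLT→FYR→GLM→JLT at 1.0327; arbitrage exists.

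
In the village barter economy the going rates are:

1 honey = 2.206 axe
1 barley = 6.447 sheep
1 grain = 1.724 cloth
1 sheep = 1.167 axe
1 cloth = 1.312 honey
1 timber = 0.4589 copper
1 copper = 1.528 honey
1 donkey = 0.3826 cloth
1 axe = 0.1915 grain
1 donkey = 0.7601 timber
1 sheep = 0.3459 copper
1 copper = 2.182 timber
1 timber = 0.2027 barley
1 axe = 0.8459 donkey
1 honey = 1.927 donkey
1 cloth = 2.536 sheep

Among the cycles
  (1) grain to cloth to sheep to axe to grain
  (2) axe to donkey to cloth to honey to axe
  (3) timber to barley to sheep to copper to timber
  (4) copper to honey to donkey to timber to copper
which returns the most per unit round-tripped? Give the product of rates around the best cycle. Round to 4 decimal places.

(1) 1.724 × 2.536 × 1.167 × 0.1915 = 0.97707
(2) 0.8459 × 0.3826 × 1.312 × 2.206 = 0.93671
(3) 0.2027 × 6.447 × 0.3459 × 2.182 = 0.98632
(4) 1.528 × 1.927 × 0.7601 × 0.4589 = 1.02706
Highest is cycle (4) at 1.0271 (>1, arbitrage).

1.0271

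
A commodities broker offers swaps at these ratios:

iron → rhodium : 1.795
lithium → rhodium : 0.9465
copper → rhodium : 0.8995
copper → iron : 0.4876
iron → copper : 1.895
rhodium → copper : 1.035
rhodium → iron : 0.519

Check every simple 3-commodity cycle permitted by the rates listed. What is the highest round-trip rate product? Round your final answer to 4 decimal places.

0.9059

rhodium→copper→iron→rhodium: 1.035 × 0.4876 × 1.795 = 0.90588
rhodium→iron→copper→rhodium: 0.519 × 1.895 × 0.8995 = 0.88466
Maximum is rhodium→copper→iron→rhodium at 0.9059; no arbitrage — every cycle loses value.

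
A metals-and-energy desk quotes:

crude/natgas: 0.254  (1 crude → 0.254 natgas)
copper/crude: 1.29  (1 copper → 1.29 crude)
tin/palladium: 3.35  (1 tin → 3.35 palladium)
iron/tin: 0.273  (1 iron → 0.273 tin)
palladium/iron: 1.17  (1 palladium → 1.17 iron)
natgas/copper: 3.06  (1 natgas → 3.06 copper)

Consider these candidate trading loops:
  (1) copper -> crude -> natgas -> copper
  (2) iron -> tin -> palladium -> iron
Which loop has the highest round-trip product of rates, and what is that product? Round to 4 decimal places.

(1) 1.29 × 0.254 × 3.06 = 1.00264
(2) 0.273 × 3.35 × 1.17 = 1.07002
Highest is cycle (2) at 1.0700 (>1, arbitrage).

1.0700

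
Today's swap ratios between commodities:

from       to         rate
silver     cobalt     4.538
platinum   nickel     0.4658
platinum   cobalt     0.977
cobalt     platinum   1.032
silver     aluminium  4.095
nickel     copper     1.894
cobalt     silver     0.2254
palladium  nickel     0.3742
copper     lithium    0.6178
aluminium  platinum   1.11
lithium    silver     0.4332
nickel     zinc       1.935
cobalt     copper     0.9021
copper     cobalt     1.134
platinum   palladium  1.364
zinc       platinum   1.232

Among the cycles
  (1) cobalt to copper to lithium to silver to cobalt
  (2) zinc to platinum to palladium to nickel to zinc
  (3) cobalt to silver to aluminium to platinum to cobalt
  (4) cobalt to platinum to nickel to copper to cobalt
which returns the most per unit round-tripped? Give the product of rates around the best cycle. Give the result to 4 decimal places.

1.2168

(1) 0.9021 × 0.6178 × 0.4332 × 4.538 = 1.09561
(2) 1.232 × 1.364 × 0.3742 × 1.935 = 1.21677
(3) 0.2254 × 4.095 × 1.11 × 0.977 = 1.00098
(4) 1.032 × 0.4658 × 1.894 × 1.134 = 1.03246
Highest is cycle (2) at 1.2168 (>1, arbitrage).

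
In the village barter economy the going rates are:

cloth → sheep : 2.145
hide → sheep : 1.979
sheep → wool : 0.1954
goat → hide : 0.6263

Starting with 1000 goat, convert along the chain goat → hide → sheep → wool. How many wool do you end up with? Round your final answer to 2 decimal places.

242.19

1000 goat × 0.6263 = 626.3 hide
626.3 hide × 1.979 = 1239.4477 sheep
1239.4477 sheep × 0.1954 = 242.18808058 wool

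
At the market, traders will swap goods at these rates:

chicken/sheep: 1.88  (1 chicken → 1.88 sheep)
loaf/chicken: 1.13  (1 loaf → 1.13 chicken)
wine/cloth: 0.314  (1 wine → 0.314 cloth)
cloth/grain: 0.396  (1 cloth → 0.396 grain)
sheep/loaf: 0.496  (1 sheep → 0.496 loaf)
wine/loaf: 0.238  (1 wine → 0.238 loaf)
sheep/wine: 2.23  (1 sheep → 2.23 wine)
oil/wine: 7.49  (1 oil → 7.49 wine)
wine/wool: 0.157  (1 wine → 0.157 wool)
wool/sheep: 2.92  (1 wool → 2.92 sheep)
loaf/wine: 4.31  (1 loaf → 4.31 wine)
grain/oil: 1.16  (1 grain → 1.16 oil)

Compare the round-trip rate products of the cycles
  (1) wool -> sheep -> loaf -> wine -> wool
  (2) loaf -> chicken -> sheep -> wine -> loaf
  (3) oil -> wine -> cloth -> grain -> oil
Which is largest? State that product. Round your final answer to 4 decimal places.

(1) 2.92 × 0.496 × 4.31 × 0.157 = 0.98003
(2) 1.13 × 1.88 × 2.23 × 0.238 = 1.12750
(3) 7.49 × 0.314 × 0.396 × 1.16 = 1.08035
Highest is cycle (2) at 1.1275 (>1, arbitrage).

1.1275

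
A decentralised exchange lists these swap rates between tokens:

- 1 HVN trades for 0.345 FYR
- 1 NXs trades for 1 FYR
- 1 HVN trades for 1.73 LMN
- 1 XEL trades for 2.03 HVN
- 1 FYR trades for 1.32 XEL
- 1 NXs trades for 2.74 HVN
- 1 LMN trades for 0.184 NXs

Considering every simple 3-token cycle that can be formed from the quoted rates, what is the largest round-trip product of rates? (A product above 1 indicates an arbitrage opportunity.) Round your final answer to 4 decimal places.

0.9245

XEL→HVN→FYR→XEL: 2.03 × 0.345 × 1.32 = 0.92446
NXs→HVN→LMN→NXs: 2.74 × 1.73 × 0.184 = 0.87220
Maximum is XEL→HVN→FYR→XEL at 0.9245; no arbitrage — every cycle loses value.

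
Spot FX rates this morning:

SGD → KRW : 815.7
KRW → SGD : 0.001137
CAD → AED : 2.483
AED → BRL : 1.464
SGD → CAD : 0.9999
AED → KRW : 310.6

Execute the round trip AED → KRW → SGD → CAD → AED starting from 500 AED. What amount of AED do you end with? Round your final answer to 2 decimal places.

500 AED × 310.6 = 155300 KRW
155300 KRW × 0.001137 = 176.5761 SGD
176.5761 SGD × 0.9999 = 176.55844239 CAD
176.55844239 CAD × 2.483 = 438.39461245437 AED

438.39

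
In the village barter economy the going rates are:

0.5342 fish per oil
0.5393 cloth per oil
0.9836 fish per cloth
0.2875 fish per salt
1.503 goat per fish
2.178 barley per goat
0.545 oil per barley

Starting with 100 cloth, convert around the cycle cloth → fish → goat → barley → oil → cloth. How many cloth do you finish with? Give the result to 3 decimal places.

94.637

100 cloth × 0.9836 = 98.36 fish
98.36 fish × 1.503 = 147.83508 goat
147.83508 goat × 2.178 = 321.98480424 barley
321.98480424 barley × 0.545 = 175.4817183108 oil
175.4817183108 oil × 0.5393 = 94.63729068501444 cloth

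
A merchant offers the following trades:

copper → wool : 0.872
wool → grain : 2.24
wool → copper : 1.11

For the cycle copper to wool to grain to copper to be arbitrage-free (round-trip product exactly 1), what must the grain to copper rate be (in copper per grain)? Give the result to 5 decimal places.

0.51196

Known legs of the cycle: 0.872 × 2.24 = 1.95328
For no arbitrage the full-cycle product must be 1, so the missing rate is 1 / 1.95328 ≈ 0.5119594.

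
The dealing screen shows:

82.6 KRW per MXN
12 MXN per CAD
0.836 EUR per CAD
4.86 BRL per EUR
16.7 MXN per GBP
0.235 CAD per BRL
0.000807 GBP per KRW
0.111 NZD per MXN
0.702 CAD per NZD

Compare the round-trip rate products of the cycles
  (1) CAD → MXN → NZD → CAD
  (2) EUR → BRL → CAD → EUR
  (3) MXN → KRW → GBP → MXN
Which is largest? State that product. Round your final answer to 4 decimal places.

1.1132

(1) 12 × 0.111 × 0.702 = 0.93506
(2) 4.86 × 0.235 × 0.836 = 0.95480
(3) 82.6 × 0.000807 × 16.7 = 1.11319
Highest is cycle (3) at 1.1132 (>1, arbitrage).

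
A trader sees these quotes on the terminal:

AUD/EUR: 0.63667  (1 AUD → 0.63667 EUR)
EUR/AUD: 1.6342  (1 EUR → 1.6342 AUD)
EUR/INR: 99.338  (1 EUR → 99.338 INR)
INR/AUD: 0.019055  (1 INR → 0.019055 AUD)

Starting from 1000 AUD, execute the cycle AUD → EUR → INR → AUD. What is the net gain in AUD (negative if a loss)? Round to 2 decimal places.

1000 AUD × 0.63667 = 636.67 EUR
636.67 EUR × 99.338 = 63245.52446 INR
63245.52446 INR × 0.019055 = 1205.1434685853 AUD
Net change: 1205.1434685853 − 1000 = 205.1434685853 AUD

205.14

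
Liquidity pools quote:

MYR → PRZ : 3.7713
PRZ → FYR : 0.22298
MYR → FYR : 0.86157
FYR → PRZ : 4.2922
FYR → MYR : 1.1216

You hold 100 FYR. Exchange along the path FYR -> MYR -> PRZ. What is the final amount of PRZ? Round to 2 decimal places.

100 FYR × 1.1216 = 112.16 MYR
112.16 MYR × 3.7713 = 422.989008 PRZ

422.99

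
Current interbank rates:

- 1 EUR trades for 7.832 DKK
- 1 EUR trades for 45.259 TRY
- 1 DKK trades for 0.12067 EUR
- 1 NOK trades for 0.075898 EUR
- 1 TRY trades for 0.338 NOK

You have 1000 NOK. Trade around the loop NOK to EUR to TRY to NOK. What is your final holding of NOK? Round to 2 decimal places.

1000 NOK × 0.075898 = 75.898 EUR
75.898 EUR × 45.259 = 3435.067582 TRY
3435.067582 TRY × 0.338 = 1161.052842716 NOK

1161.05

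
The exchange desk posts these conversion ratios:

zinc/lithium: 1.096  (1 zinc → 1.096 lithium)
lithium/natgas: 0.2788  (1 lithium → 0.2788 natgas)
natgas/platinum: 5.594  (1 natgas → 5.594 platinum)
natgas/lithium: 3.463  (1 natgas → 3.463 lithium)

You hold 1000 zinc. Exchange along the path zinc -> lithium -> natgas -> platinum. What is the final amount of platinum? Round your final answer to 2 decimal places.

1000 zinc × 1.096 = 1096 lithium
1096 lithium × 0.2788 = 305.5648 natgas
305.5648 natgas × 5.594 = 1709.3294912 platinum

1709.33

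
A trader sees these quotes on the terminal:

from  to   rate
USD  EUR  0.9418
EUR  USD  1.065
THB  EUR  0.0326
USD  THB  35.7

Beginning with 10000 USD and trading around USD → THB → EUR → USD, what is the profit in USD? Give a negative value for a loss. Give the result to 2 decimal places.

10000 USD × 35.7 = 357000 THB
357000 THB × 0.0326 = 11638.2 EUR
11638.2 EUR × 1.065 = 12394.683 USD
Net change: 12394.683 − 10000 = 2394.683 USD

2394.68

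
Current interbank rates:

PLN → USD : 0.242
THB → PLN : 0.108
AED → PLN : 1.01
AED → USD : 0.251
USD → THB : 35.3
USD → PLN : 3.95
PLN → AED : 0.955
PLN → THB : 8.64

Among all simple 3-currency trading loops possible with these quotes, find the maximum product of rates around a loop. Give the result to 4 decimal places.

0.9468

PLN→AED→USD→PLN: 0.955 × 0.251 × 3.95 = 0.94683
THB→PLN→USD→THB: 0.108 × 0.242 × 35.3 = 0.92260
Maximum is PLN→AED→USD→PLN at 0.9468; no arbitrage — every cycle loses value.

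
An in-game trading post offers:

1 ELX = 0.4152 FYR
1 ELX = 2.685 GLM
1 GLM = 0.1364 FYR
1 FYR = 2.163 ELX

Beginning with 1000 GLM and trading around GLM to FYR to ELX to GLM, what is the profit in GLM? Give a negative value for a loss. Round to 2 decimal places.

1000 GLM × 0.1364 = 136.4 FYR
136.4 FYR × 2.163 = 295.0332 ELX
295.0332 ELX × 2.685 = 792.164142 GLM
Net change: 792.164142 − 1000 = -207.835858 GLM

-207.84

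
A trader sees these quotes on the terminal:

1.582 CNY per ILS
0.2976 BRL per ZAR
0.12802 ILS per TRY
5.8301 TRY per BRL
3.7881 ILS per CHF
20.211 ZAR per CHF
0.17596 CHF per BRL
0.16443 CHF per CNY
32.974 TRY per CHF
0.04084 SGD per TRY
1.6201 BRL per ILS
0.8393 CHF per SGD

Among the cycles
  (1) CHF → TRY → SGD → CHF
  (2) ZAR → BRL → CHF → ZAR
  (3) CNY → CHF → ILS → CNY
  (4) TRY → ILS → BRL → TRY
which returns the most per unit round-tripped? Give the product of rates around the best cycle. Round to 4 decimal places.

1.2092

(1) 32.974 × 0.04084 × 0.8393 = 1.13025
(2) 0.2976 × 0.17596 × 20.211 = 1.05836
(3) 0.16443 × 3.7881 × 1.582 = 0.98539
(4) 0.12802 × 1.6201 × 5.8301 = 1.20919
Highest is cycle (4) at 1.2092 (>1, arbitrage).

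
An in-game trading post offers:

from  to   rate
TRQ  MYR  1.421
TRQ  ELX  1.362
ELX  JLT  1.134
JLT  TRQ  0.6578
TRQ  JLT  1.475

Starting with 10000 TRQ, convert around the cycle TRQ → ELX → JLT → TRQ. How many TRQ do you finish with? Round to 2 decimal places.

10159.77

10000 TRQ × 1.362 = 13620 ELX
13620 ELX × 1.134 = 15445.08 JLT
15445.08 JLT × 0.6578 = 10159.773624 TRQ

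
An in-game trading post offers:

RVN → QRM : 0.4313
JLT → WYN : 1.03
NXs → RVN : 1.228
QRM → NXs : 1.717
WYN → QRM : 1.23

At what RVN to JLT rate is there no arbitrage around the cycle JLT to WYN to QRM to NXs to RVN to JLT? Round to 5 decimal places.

0.37436

Known legs of the cycle: 1.03 × 1.23 × 1.717 × 1.228 = 2.6712282444
For no arbitrage the full-cycle product must be 1, so the missing rate is 1 / 2.6712282444 ≈ 0.3743596.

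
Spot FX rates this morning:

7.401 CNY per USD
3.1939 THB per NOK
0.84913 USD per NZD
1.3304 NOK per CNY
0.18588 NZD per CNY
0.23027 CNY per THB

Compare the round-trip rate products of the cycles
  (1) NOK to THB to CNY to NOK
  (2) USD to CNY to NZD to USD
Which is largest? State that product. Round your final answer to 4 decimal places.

1.1681

(1) 3.1939 × 0.23027 × 1.3304 = 0.97846
(2) 7.401 × 0.18588 × 0.84913 = 1.16815
Highest is cycle (2) at 1.1681 (>1, arbitrage).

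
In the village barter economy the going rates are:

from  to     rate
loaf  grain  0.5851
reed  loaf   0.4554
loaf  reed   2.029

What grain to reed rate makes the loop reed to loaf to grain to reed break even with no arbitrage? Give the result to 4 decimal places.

Known legs of the cycle: 0.4554 × 0.5851 = 0.26645454
For no arbitrage the full-cycle product must be 1, so the missing rate is 1 / 0.26645454 ≈ 3.752985.

3.7530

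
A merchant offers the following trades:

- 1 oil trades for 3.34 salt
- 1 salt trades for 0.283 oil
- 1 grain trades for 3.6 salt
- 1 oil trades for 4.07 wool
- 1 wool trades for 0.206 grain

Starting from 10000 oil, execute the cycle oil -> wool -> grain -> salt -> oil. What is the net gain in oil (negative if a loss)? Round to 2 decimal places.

-1458.18

10000 oil × 4.07 = 40700 wool
40700 wool × 0.206 = 8384.2 grain
8384.2 grain × 3.6 = 30183.12 salt
30183.12 salt × 0.283 = 8541.82296 oil
Net change: 8541.82296 − 10000 = -1458.17704 oil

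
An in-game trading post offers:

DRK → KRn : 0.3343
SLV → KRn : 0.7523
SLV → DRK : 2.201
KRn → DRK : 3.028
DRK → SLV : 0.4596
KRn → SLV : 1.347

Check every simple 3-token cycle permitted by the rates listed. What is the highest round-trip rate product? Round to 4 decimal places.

KRn→DRK→SLV→KRn: 3.028 × 0.4596 × 0.7523 = 1.04695
KRn→SLV→DRK→KRn: 1.347 × 2.201 × 0.3343 = 0.99111
Maximum is KRn→DRK→SLV→KRn at 1.0470; arbitrage exists.

1.0470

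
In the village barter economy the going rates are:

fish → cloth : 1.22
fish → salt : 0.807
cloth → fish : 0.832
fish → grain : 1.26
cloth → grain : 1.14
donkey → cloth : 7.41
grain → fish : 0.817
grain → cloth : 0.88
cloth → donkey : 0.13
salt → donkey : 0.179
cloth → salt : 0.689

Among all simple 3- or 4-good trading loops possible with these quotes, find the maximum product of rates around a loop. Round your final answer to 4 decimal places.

grain→fish→cloth→grain: 0.817 × 1.22 × 1.14 = 1.13628
grain→cloth→fish→grain: 0.88 × 0.832 × 1.26 = 0.92252
donkey→cloth→salt→donkey: 7.41 × 0.689 × 0.179 = 0.91388
donkey→cloth→fish→salt→donkey: 7.41 × 0.832 × 0.807 × 0.179 = 0.89057
Maximum is grain→fish→cloth→grain at 1.1363; arbitrage exists.

1.1363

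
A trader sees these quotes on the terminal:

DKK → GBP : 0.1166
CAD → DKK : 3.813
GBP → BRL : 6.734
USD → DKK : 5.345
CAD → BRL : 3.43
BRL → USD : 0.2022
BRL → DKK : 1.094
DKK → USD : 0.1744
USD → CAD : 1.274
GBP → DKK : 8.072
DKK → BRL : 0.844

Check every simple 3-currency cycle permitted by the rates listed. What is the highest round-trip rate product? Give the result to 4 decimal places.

DKK→BRL→USD→DKK: 0.844 × 0.2022 × 5.345 = 0.91216
BRL→USD→CAD→BRL: 0.2022 × 1.274 × 3.43 = 0.88358
DKK→GBP→BRL→DKK: 0.1166 × 6.734 × 1.094 = 0.85899
DKK→USD→CAD→DKK: 0.1744 × 1.274 × 3.813 = 0.84719
Maximum is DKK→BRL→USD→DKK at 0.9122; no arbitrage — every cycle loses value.

0.9122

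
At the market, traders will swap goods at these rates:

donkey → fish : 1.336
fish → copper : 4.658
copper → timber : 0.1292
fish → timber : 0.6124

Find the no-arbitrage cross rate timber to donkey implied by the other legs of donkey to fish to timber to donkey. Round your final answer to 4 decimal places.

1.2222

Known legs of the cycle: 1.336 × 0.6124 = 0.8181664
For no arbitrage the full-cycle product must be 1, so the missing rate is 1 / 0.8181664 ≈ 1.222245.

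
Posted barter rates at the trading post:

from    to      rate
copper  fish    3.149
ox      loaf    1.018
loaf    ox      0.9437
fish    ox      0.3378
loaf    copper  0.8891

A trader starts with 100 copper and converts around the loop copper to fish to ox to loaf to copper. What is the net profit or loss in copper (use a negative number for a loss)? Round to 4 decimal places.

100 copper × 3.149 = 314.9 fish
314.9 fish × 0.3378 = 106.37322 ox
106.37322 ox × 1.018 = 108.28793796 loaf
108.28793796 loaf × 0.8891 = 96.278805640236 copper
Net change: 96.278805640236 − 100 = -3.721194359764 copper

-3.7212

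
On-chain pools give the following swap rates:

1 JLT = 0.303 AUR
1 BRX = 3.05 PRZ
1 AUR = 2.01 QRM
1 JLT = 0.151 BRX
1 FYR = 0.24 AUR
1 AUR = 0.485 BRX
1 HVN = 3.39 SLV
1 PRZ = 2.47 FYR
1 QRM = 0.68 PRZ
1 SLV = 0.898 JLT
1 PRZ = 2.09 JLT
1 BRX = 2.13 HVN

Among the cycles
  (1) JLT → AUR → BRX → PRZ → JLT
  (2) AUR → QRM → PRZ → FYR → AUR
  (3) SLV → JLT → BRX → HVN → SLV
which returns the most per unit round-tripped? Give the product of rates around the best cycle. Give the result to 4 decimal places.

(1) 0.303 × 0.485 × 3.05 × 2.09 = 0.93676
(2) 2.01 × 0.68 × 2.47 × 0.24 = 0.81024
(3) 0.898 × 0.151 × 2.13 × 3.39 = 0.97911
Highest is cycle (3) at 0.9791 (≤1, no arbitrage).

0.9791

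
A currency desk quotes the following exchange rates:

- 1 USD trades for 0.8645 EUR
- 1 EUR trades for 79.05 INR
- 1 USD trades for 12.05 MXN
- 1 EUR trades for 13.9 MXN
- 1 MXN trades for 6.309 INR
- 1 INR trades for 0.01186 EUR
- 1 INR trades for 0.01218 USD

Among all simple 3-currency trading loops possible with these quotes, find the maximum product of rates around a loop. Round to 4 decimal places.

1.0401

INR→EUR→MXN→INR: 0.01186 × 13.9 × 6.309 = 1.04006
INR→USD→MXN→INR: 0.01218 × 12.05 × 6.309 = 0.92597
INR→USD→EUR→INR: 0.01218 × 0.8645 × 79.05 = 0.83237
Maximum is INR→EUR→MXN→INR at 1.0401; arbitrage exists.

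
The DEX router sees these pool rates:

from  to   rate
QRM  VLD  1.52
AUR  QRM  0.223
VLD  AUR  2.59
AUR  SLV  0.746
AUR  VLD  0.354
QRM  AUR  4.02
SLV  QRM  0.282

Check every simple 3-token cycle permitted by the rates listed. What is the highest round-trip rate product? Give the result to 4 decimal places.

0.8779

VLD→AUR→QRM→VLD: 2.59 × 0.223 × 1.52 = 0.87791
SLV→QRM→AUR→SLV: 0.282 × 4.02 × 0.746 = 0.84570
Maximum is VLD→AUR→QRM→VLD at 0.8779; no arbitrage — every cycle loses value.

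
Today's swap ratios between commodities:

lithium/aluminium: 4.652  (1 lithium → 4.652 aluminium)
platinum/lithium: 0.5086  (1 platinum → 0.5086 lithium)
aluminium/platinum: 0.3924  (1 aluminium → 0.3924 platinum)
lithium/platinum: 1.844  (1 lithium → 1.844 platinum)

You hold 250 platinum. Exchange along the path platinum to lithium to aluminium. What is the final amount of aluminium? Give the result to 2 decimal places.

591.50

250 platinum × 0.5086 = 127.15 lithium
127.15 lithium × 4.652 = 591.5018 aluminium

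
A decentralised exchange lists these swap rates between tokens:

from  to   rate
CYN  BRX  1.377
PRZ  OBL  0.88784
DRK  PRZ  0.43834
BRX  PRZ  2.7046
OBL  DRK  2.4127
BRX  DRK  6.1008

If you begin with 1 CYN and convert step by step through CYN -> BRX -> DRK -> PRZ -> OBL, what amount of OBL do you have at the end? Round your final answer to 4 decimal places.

3.2694

1 CYN × 1.377 = 1.377 BRX
1.377 BRX × 6.1008 = 8.4008016 DRK
8.4008016 DRK × 0.43834 = 3.682407373344 PRZ
3.682407373344 PRZ × 0.88784 = 3.26938856234973696 OBL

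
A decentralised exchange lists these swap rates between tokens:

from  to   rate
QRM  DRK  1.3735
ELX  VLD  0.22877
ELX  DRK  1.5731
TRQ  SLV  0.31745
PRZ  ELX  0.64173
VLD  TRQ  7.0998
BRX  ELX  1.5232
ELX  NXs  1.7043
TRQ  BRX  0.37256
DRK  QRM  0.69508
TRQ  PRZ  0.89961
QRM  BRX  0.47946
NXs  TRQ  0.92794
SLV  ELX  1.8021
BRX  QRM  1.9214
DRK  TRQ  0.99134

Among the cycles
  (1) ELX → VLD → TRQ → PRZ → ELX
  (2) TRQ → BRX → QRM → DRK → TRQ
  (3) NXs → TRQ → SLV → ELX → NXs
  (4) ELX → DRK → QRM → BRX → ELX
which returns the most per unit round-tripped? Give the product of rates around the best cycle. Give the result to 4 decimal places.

0.9747

(1) 0.22877 × 7.0998 × 0.89961 × 0.64173 = 0.93767
(2) 0.37256 × 1.9214 × 1.3735 × 0.99134 = 0.97469
(3) 0.92794 × 0.31745 × 1.8021 × 1.7043 = 0.90473
(4) 1.5731 × 0.69508 × 0.47946 × 1.5232 = 0.79855
Highest is cycle (2) at 0.9747 (≤1, no arbitrage).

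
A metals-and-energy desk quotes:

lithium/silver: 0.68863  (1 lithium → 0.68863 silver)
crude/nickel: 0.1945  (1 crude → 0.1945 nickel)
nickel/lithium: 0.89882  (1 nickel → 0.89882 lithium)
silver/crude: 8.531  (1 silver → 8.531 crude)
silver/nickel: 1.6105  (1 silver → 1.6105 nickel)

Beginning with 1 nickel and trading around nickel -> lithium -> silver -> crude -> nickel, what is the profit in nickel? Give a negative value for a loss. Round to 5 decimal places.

0.02702

1 nickel × 0.89882 = 0.89882 lithium
0.89882 lithium × 0.68863 = 0.6189544166 silver
0.6189544166 silver × 8.531 = 5.2803001280146 crude
5.2803001280146 crude × 0.1945 = 1.0270183748988397 nickel
Net change: 1.0270183748988397 − 1 = 0.0270183748988397 nickel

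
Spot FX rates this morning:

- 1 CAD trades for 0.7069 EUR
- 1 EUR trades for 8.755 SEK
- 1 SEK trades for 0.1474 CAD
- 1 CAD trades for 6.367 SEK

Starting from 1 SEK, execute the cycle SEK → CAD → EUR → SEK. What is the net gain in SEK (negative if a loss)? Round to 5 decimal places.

-0.08775

1 SEK × 0.1474 = 0.1474 CAD
0.1474 CAD × 0.7069 = 0.10419706 EUR
0.10419706 EUR × 8.755 = 0.9122452603 SEK
Net change: 0.9122452603 − 1 = -0.0877547397 SEK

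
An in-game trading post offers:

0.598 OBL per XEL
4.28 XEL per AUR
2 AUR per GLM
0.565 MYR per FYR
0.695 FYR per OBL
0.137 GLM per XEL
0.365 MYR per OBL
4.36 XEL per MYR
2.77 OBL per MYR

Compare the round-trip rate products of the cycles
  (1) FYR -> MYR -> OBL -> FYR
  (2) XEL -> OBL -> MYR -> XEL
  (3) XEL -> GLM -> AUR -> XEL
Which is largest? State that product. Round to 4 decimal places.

1.1727

(1) 0.565 × 2.77 × 0.695 = 1.08771
(2) 0.598 × 0.365 × 4.36 = 0.95166
(3) 0.137 × 2 × 4.28 = 1.17272
Highest is cycle (3) at 1.1727 (>1, arbitrage).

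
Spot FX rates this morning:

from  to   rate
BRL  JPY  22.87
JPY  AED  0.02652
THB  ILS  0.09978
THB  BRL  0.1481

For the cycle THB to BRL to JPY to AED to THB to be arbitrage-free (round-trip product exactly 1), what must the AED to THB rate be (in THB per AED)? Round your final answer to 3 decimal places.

11.133

Known legs of the cycle: 0.1481 × 22.87 × 0.02652 = 0.08982448644
For no arbitrage the full-cycle product must be 1, so the missing rate is 1 / 0.08982448644 ≈ 11.13282.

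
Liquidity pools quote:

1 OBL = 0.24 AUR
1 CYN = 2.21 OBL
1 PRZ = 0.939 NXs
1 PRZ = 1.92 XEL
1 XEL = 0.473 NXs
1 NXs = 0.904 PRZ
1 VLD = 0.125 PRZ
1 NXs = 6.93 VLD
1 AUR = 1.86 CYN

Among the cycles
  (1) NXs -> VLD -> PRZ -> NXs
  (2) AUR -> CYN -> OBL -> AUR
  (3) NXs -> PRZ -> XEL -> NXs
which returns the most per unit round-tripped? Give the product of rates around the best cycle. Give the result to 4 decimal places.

(1) 6.93 × 0.125 × 0.939 = 0.81341
(2) 1.86 × 2.21 × 0.24 = 0.98654
(3) 0.904 × 1.92 × 0.473 = 0.82098
Highest is cycle (2) at 0.9865 (≤1, no arbitrage).

0.9865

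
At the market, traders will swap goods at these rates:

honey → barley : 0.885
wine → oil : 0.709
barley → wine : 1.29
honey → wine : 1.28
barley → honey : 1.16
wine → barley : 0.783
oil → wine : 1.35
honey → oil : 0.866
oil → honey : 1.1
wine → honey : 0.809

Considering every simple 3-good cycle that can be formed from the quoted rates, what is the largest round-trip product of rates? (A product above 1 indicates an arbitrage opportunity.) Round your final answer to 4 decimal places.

1.1626

wine→barley→honey→wine: 0.783 × 1.16 × 1.28 = 1.16260
wine→oil→honey→wine: 0.709 × 1.1 × 1.28 = 0.99827
wine→honey→oil→wine: 0.809 × 0.866 × 1.35 = 0.94580
wine→honey→barley→wine: 0.809 × 0.885 × 1.29 = 0.92359
Maximum is wine→barley→honey→wine at 1.1626; arbitrage exists.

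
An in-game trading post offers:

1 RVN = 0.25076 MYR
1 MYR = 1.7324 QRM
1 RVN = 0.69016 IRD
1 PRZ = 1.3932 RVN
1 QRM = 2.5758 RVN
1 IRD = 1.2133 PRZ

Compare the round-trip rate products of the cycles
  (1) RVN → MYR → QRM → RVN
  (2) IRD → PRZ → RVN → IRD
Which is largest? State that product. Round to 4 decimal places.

1.1666

(1) 0.25076 × 1.7324 × 2.5758 = 1.11897
(2) 1.2133 × 1.3932 × 0.69016 = 1.16663
Highest is cycle (2) at 1.1666 (>1, arbitrage).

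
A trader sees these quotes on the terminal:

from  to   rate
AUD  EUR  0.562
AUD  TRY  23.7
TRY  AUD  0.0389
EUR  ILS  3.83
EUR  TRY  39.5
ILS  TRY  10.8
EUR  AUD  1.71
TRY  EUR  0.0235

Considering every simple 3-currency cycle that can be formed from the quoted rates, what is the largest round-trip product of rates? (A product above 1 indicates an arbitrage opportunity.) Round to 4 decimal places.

TRY→EUR→ILS→TRY: 0.0235 × 3.83 × 10.8 = 0.97205
AUD→TRY→EUR→AUD: 23.7 × 0.0235 × 1.71 = 0.95238
AUD→EUR→TRY→AUD: 0.562 × 39.5 × 0.0389 = 0.86354
Maximum is TRY→EUR→ILS→TRY at 0.9721; no arbitrage — every cycle loses value.

0.9721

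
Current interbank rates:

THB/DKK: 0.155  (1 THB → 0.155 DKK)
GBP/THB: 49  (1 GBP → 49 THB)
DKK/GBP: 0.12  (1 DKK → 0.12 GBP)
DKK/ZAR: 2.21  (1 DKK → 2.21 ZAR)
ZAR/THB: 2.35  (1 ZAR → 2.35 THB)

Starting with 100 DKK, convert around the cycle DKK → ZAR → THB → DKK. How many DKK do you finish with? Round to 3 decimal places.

80.499

100 DKK × 2.21 = 221 ZAR
221 ZAR × 2.35 = 519.35 THB
519.35 THB × 0.155 = 80.49925 DKK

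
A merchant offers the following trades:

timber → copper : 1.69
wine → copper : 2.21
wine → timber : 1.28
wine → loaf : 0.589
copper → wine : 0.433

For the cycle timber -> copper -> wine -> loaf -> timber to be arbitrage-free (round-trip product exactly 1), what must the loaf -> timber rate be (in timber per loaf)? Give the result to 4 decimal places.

Known legs of the cycle: 1.69 × 0.433 × 0.589 = 0.43101253
For no arbitrage the full-cycle product must be 1, so the missing rate is 1 / 0.43101253 ≈ 2.320118.

2.3201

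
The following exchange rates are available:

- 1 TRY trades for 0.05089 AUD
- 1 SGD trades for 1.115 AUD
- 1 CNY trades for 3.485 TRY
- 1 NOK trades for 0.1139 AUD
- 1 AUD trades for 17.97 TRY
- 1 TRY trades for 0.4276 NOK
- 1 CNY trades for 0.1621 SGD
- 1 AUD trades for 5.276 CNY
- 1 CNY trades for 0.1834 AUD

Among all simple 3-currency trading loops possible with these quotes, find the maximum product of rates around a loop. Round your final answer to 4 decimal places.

SGD→AUD→CNY→SGD: 1.115 × 5.276 × 0.1621 = 0.95359
TRY→AUD→CNY→TRY: 0.05089 × 5.276 × 3.485 = 0.93571
NOK→AUD→TRY→NOK: 0.1139 × 17.97 × 0.4276 = 0.87520
Maximum is SGD→AUD→CNY→SGD at 0.9536; no arbitrage — every cycle loses value.

0.9536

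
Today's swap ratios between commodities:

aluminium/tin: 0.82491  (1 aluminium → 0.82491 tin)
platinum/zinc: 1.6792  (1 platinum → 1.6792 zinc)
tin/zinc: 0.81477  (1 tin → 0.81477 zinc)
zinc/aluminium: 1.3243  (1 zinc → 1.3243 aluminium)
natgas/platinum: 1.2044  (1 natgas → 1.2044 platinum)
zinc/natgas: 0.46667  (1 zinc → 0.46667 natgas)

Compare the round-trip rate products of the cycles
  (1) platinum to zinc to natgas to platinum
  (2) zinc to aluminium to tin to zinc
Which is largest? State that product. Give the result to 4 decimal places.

0.9438

(1) 1.6792 × 0.46667 × 1.2044 = 0.94381
(2) 1.3243 × 0.82491 × 0.81477 = 0.89008
Highest is cycle (1) at 0.9438 (≤1, no arbitrage).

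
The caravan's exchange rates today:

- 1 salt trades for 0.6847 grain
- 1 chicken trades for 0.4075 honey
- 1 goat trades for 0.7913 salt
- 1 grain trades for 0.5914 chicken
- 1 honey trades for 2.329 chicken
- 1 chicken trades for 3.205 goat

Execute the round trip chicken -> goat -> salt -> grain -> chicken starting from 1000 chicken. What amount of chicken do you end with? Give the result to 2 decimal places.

1026.95

1000 chicken × 3.205 = 3205 goat
3205 goat × 0.7913 = 2536.1165 salt
2536.1165 salt × 0.6847 = 1736.47896755 grain
1736.47896755 grain × 0.5914 = 1026.95366140907 chicken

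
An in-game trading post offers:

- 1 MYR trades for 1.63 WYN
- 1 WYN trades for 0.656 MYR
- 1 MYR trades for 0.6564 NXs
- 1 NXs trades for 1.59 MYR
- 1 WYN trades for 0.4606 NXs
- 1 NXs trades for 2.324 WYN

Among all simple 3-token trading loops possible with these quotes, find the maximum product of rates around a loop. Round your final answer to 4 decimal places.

NXs→MYR→WYN→NXs: 1.59 × 1.63 × 0.4606 = 1.19374
NXs→WYN→MYR→NXs: 2.324 × 0.656 × 0.6564 = 1.00071
Maximum is NXs→MYR→WYN→NXs at 1.1937; arbitrage exists.

1.1937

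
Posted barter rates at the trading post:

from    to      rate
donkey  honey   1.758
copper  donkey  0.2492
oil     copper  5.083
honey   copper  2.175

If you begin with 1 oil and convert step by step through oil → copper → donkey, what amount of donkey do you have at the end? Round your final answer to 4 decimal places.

1.2667

1 oil × 5.083 = 5.083 copper
5.083 copper × 0.2492 = 1.2666836 donkey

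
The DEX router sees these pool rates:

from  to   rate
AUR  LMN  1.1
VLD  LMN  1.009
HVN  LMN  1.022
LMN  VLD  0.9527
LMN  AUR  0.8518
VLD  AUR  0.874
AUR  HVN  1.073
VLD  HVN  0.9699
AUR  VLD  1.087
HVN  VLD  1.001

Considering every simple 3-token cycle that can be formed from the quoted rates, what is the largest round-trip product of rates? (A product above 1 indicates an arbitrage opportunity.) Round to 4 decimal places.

0.9444

LMN→VLD→HVN→LMN: 0.9527 × 0.9699 × 1.022 = 0.94435
AUR→HVN→VLD→AUR: 1.073 × 1.001 × 0.874 = 0.93874
LMN→AUR→VLD→LMN: 0.8518 × 1.087 × 1.009 = 0.93424
LMN→AUR→HVN→LMN: 0.8518 × 1.073 × 1.022 = 0.93409
LMN→VLD→AUR→LMN: 0.9527 × 0.874 × 1.1 = 0.91593
Maximum is LMN→VLD→HVN→LMN at 0.9444; no arbitrage — every cycle loses value.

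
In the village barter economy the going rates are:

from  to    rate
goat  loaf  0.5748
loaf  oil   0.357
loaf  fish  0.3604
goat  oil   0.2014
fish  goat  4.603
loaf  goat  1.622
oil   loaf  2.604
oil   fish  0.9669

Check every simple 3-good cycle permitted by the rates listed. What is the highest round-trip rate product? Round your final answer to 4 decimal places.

0.9535

loaf→fish→goat→loaf: 0.3604 × 4.603 × 0.5748 = 0.95355
oil→fish→goat→oil: 0.9669 × 4.603 × 0.2014 = 0.89636
oil→loaf→goat→oil: 2.604 × 1.622 × 0.2014 = 0.85065
Maximum is loaf→fish→goat→loaf at 0.9535; no arbitrage — every cycle loses value.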